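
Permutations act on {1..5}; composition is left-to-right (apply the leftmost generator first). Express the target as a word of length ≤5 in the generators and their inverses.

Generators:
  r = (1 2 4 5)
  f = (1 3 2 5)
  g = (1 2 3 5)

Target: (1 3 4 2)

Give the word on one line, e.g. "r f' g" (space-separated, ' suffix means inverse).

f' g' r'

  after f': (1 5 2 3)
  after g': (1 3 5)
  after r': (1 3 4 2)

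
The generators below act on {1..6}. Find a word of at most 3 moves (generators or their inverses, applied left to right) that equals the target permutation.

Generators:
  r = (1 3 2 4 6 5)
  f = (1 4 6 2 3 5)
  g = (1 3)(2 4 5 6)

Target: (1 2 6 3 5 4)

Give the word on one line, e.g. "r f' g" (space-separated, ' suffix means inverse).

  after f': (1 5 3 2 6 4)
  after f': (1 3 6)(2 4 5)
  after r: (1 2 6 3 5 4)

f' f' r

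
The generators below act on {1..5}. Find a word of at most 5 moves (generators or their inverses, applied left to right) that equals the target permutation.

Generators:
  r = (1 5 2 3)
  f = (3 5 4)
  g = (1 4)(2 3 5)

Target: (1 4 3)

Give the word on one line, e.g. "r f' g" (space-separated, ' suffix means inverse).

f' r f' f' r

  after f': (3 4 5)
  after r: (1 5)(2 3 4)
  after f': (1 3 5)(2 4)
  after f': (1 4 2 5)
  after r: (1 4 3)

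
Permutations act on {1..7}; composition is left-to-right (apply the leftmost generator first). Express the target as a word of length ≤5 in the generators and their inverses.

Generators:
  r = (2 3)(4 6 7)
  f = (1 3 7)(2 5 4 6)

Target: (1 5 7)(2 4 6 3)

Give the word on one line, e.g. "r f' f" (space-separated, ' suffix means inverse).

  after f: (1 3 7)(2 5 4 6)
  after r': (1 2 5 7)(3 6)
  after f': (1 6)(3 4 5)
  after f': (1 4 2 6 7 3 5)
  after f': (1 5 7)(2 4 6 3)

f r' f' f' f'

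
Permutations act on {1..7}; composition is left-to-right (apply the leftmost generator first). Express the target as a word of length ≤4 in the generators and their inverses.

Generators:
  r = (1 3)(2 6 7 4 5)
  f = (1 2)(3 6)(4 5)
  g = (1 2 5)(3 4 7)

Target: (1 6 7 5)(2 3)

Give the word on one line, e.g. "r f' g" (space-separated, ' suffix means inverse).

r f'

  after r: (1 3)(2 6 7 4 5)
  after f': (1 6 7 5)(2 3)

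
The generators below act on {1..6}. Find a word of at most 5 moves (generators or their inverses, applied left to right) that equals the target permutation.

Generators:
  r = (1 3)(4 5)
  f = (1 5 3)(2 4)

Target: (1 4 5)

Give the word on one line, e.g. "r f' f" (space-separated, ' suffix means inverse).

  after f': (1 3 5)(2 4)
  after f': (1 5 3)
  after r: (1 4 5)

f' f' r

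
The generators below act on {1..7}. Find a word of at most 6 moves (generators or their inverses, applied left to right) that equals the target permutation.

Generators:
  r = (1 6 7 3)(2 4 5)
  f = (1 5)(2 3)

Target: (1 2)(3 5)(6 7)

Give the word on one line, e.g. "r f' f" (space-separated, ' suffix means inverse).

r f r' f r

  after r: (1 6 7 3)(2 4 5)
  after f: (1 6 7 2 4)(3 5)
  after r': (3 4)(5 7)
  after f: (1 5 7)(2 3 4)
  after r: (1 2)(3 5)(6 7)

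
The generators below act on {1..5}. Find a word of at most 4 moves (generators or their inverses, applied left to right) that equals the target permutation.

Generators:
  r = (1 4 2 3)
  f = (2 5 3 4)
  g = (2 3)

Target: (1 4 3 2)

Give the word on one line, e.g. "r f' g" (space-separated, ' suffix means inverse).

  after r': (1 3 2 4)
  after g: (1 2 4)
  after r': (1 4 3 2)

r' g r'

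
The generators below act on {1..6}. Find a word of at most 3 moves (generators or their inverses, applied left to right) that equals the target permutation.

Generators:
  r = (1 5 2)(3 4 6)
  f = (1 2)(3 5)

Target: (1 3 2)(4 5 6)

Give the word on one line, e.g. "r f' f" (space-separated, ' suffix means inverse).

  after f: (1 2)(3 5)
  after r': (1 5 6 4 3)
  after f': (1 3 2)(4 5 6)

f r' f'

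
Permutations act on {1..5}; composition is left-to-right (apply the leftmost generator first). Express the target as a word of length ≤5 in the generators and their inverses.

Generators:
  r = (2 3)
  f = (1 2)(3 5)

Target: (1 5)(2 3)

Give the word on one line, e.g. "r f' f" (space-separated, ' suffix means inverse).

  after f: (1 2)(3 5)
  after r': (1 3 5 2)
  after f: (1 5)
  after r: (1 5)(2 3)

f r' f r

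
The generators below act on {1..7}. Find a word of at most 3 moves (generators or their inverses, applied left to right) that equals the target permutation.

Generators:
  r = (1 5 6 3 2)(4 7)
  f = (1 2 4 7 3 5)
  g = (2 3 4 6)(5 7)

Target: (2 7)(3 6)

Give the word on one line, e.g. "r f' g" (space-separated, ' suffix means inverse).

r' f'

  after r': (1 2 3 6 5)(4 7)
  after f': (2 7)(3 6)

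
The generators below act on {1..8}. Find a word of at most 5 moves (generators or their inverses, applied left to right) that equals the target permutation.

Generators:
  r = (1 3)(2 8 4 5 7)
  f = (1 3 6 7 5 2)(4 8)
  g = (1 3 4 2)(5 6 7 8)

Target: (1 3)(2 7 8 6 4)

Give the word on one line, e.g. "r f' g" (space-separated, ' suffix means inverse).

  after r': (1 3)(2 7 5 4 8)
  after f': (2 6 3)(5 8)
  after g: (1 3)(2 7 8 6 4)

r' f' g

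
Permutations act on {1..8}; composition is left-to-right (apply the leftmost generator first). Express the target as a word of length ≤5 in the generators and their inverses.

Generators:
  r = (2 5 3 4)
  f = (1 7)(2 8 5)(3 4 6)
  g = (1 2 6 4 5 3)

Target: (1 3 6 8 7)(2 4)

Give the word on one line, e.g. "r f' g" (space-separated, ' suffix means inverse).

g f f g' f'

  after g: (1 2 6 4 5 3)
  after f: (1 8 5 4 2 3 7)
  after f: (1 5 6 3)(2 4 8)
  after g': (1 4 8)(2 6 5)
  after f': (1 3 6 8 7)(2 4)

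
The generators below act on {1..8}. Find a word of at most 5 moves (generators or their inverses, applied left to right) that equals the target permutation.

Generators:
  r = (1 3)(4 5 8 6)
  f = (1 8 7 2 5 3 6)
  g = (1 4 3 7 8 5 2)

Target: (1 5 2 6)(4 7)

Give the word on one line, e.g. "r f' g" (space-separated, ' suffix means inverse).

r' g f' g

  after r': (1 3)(4 6 8 5)
  after g: (1 7 8 2)(3 4 6 5)
  after f': (1 8 7)(2 6)(3 4)
  after g: (1 5 2 6)(4 7)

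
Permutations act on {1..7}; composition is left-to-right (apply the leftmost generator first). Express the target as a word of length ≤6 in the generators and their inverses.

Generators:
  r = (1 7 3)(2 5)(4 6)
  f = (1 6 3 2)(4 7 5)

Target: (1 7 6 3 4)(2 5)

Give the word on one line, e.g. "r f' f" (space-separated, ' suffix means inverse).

f r f' f'

  after f: (1 6 3 2)(4 7 5)
  after r: (1 4 3 5 6)(2 7)
  after f': (1 5)(2 4 6)(3 7)
  after f': (1 7 6 3 4)(2 5)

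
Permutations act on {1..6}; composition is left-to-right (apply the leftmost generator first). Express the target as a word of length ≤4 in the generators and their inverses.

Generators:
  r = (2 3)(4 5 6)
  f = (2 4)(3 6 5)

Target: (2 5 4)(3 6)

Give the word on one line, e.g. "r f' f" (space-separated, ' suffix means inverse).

  after r: (2 3)(4 5 6)
  after f: (2 6)(3 4)
  after r': (2 5 4)(3 6)

r f r'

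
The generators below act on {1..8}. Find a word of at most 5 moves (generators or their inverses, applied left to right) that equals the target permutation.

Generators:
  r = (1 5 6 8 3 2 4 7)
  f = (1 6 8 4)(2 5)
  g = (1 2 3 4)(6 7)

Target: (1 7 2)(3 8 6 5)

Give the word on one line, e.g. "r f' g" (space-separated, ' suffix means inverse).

  after r': (1 7 4 2 3 8 6 5)
  after g': (1 6 5 4)(3 8 7)
  after g': (1 7 2)(3 8 6 5)

r' g' g'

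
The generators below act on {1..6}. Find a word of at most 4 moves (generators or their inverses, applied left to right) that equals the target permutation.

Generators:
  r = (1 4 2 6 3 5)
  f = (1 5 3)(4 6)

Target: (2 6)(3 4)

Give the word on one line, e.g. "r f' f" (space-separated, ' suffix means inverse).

  after r': (1 5 3 6 2 4)
  after f': (2 6)(3 4)

r' f'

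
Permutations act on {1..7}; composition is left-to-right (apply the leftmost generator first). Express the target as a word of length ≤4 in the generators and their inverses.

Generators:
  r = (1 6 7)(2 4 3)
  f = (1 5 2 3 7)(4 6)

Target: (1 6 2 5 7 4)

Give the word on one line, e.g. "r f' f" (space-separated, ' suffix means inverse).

f' r r

  after f': (1 7 3 2 5)(4 6)
  after r: (2 5 6 3 4 7)
  after r: (1 6 2 5 7 4)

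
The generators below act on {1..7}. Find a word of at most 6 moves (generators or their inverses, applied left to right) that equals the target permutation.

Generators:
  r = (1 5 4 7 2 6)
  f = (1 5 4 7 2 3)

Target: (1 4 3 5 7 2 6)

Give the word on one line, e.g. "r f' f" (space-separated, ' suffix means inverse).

f r f r'

  after f: (1 5 4 7 2 3)
  after r: (1 4 2 3 5 7 6)
  after f: (1 7 6 5 2)(3 4)
  after r': (1 4 3 5 7 2 6)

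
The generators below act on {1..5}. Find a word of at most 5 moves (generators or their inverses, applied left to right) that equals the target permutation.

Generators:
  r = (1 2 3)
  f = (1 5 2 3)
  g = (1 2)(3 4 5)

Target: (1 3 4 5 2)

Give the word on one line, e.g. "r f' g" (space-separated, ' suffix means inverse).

g' g' r'

  after g': (1 2)(3 5 4)
  after g': (3 4 5)
  after r': (1 3 4 5 2)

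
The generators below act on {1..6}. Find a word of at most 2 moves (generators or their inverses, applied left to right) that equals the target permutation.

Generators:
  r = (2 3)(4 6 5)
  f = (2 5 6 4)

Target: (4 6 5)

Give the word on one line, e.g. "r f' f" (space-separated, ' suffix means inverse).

  after r': (2 3)(4 5 6)
  after r': (4 6 5)

r' r'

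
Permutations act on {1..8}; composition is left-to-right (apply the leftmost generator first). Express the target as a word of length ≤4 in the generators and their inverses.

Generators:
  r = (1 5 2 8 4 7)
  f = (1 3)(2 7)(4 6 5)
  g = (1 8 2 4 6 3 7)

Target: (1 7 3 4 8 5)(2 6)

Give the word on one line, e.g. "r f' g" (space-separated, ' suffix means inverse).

g f r r

  after g: (1 8 2 4 6 3 7)
  after f: (1 8 7 3 2 6)(4 5)
  after r: (1 4 2 6 5 7 3 8)
  after r: (1 7 3 4 8 5)(2 6)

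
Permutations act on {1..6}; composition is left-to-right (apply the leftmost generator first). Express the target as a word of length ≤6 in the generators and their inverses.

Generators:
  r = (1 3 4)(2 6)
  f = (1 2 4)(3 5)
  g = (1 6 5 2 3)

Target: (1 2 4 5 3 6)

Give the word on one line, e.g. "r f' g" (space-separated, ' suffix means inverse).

  after r: (1 3 4)(2 6)
  after f: (1 5 3)(2 6 4)
  after f: (1 3 2 6)
  after r': (3 6 4)
  after f: (1 2 4 5 3 6)

r f f r' f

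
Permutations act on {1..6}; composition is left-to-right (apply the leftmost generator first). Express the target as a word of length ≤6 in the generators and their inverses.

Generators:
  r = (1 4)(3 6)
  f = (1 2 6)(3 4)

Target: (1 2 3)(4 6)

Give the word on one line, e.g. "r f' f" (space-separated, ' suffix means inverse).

f r r r

  after f: (1 2 6)(3 4)
  after r: (1 2 3)(4 6)
  after r: (1 2 6)(3 4)
  after r: (1 2 3)(4 6)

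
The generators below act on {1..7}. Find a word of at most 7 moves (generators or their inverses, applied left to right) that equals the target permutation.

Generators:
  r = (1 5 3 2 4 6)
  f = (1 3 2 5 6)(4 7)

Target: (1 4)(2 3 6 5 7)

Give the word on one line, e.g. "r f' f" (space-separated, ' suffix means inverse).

f' r' f r f

  after f': (1 6 5 2 3)(4 7)
  after r': (1 4 7 2 5 3 6)
  after f: (1 7 5 2 6 3)
  after r: (1 7 3 5 4 6 2)
  after f: (1 4)(2 3 6 5 7)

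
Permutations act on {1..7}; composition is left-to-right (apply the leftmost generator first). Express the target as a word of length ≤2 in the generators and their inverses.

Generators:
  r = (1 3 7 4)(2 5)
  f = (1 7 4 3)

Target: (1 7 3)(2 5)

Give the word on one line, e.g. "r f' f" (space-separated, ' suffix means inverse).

f' r

  after f': (1 3 4 7)
  after r: (1 7 3)(2 5)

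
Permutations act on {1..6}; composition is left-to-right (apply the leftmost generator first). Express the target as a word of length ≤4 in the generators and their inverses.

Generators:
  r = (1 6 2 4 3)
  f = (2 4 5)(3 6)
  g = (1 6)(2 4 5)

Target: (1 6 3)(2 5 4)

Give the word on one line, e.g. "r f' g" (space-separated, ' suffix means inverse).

f g

  after f: (2 4 5)(3 6)
  after g: (1 6 3)(2 5 4)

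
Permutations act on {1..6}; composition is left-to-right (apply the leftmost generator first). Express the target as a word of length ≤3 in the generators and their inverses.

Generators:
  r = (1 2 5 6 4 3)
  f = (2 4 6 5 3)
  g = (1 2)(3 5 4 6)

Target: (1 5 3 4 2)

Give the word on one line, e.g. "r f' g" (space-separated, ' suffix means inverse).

  after g: (1 2)(3 5 4 6)
  after f': (1 3 6 5 2)
  after f': (1 5 3 4 2)

g f' f'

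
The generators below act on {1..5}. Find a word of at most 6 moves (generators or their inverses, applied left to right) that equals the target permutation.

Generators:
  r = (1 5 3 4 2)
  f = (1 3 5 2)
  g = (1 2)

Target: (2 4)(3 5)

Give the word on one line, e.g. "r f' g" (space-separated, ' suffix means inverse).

r' f' g' f g

  after r': (1 2 4 3 5)
  after f': (1 5 2 4)
  after g': (1 5)(2 4)
  after f: (1 2 4)(3 5)
  after g: (2 4)(3 5)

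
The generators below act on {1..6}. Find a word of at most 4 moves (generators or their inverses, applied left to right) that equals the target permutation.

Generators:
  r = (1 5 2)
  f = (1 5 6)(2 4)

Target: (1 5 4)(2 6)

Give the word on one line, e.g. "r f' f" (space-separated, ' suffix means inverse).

r f' r

  after r: (1 5 2)
  after f': (2 6 5 4)
  after r: (1 5 4)(2 6)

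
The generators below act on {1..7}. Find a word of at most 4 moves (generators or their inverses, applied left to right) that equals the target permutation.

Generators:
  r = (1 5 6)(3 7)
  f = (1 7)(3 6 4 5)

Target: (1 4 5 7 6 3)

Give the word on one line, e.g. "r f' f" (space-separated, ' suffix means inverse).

  after r': (1 6 5)(3 7)
  after f: (1 4 5 7 6 3)

r' f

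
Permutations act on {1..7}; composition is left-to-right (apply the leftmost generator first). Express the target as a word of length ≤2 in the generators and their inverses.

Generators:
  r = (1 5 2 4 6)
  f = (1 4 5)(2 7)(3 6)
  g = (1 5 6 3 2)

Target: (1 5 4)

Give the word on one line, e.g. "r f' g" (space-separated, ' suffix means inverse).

f f

  after f: (1 4 5)(2 7)(3 6)
  after f: (1 5 4)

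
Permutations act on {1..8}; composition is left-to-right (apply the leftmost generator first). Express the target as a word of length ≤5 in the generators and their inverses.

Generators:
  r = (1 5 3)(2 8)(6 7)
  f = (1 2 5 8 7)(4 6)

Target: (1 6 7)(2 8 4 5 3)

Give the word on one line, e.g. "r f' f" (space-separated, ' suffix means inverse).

  after f: (1 2 5 8 7)(4 6)
  after r': (1 8 6 4 7 3 5 2)
  after f: (1 7 3 8 4)
  after r: (1 6 7)(2 8 4 5 3)

f r' f r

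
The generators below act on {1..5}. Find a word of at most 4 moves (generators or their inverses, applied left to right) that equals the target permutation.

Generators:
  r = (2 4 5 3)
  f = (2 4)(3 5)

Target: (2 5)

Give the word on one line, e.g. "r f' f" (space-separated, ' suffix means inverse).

  after r': (2 3 5 4)
  after f': (2 5)

r' f'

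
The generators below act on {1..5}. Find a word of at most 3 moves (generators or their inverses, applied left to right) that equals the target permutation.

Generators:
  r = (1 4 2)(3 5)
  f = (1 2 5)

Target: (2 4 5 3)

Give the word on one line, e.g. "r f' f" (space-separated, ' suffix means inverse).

r' f'

  after r': (1 2 4)(3 5)
  after f': (2 4 5 3)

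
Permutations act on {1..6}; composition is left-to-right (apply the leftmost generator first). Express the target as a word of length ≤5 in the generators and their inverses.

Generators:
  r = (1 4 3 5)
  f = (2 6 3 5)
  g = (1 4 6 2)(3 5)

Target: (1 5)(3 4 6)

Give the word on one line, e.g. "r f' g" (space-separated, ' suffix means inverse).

f' r' g' f

  after f': (2 5 3 6)
  after r': (1 5 4)(2 3 6)
  after g': (1 3 4 2 5)
  after f: (1 5)(3 4 6)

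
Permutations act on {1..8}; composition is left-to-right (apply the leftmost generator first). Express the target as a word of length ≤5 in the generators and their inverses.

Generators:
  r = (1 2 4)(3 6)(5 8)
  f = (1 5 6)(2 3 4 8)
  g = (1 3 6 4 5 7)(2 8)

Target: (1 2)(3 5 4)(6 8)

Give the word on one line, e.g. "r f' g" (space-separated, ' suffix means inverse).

r' r' f f r'

  after r': (1 4 2)(3 6)(5 8)
  after r': (1 2 4)
  after f: (1 3 4 5 6)(2 8)
  after f: (1 4 6 5)(3 8)
  after r': (1 2)(3 5 4)(6 8)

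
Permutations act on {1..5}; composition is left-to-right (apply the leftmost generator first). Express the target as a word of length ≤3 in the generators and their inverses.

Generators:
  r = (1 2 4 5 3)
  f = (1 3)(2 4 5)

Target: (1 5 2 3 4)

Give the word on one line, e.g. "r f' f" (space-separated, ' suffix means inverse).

r' r'

  after r': (1 3 5 4 2)
  after r': (1 5 2 3 4)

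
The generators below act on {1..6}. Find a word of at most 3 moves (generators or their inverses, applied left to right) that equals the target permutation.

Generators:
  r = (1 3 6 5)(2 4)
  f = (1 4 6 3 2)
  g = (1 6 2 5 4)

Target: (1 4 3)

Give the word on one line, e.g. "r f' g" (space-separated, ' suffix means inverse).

  after g: (1 6 2 5 4)
  after g: (1 2 4 6 5)
  after r': (1 4 3)

g g r'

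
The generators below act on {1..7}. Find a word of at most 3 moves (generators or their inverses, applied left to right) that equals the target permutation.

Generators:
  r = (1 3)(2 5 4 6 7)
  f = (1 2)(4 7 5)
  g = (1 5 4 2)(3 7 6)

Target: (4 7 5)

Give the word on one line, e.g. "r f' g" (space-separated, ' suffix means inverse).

  after f': (1 2)(4 5 7)
  after f': (4 7 5)

f' f'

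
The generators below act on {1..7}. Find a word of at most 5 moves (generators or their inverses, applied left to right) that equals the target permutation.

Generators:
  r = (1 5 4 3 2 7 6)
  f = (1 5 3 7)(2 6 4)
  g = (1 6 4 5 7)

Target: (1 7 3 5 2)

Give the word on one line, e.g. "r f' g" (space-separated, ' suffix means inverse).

g' r r g'

  after g': (1 7 5 4 6)
  after r: (1 6 5 3 2 7 4)
  after r: (2 6 4 5)(3 7)
  after g': (1 7 3 5 2)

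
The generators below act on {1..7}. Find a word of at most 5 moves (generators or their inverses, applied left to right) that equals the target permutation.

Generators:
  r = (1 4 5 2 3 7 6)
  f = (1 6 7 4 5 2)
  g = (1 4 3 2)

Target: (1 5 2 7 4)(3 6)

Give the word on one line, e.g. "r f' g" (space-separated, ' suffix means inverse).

r r g

  after r: (1 4 5 2 3 7 6)
  after r: (1 5 3 6 4 2 7)
  after g: (1 5 2 7 4)(3 6)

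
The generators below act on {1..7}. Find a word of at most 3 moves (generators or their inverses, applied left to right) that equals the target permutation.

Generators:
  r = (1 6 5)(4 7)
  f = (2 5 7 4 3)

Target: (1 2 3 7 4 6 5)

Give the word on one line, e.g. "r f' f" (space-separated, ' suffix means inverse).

  after r': (1 5 6)(4 7)
  after f': (1 2 3 4 5 6)
  after r': (1 2 3 7 4 6 5)

r' f' r'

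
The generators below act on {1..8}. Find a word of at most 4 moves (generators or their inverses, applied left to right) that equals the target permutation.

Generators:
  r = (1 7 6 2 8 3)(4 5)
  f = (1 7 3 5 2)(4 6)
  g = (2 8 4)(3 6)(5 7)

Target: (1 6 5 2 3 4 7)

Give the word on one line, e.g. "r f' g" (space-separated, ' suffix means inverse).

r' g

  after r': (1 3 8 2 6 7)(4 5)
  after g: (1 6 5 2 3 4 7)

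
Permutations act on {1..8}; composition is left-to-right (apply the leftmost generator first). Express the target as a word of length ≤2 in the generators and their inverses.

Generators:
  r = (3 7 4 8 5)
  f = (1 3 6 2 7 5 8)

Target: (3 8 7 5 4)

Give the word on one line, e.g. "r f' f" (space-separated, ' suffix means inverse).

  after r': (3 5 8 4 7)
  after r': (3 8 7 5 4)

r' r'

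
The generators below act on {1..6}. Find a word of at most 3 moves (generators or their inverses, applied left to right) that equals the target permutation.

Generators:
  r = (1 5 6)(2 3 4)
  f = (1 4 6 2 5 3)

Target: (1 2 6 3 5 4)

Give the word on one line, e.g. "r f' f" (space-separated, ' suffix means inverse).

r' f

  after r': (1 6 5)(2 4 3)
  after f: (1 2 6 3 5 4)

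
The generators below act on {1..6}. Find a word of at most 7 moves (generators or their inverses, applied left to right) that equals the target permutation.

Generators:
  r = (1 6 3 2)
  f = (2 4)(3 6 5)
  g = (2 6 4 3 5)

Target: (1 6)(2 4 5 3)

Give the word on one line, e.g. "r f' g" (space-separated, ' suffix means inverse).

r' f g f' f'

  after r': (1 2 3 6)
  after f: (1 4 2 6)(3 5)
  after g: (1 3 2 4 6)
  after f': (1 5 6)(3 4)
  after f': (1 6)(2 4 5 3)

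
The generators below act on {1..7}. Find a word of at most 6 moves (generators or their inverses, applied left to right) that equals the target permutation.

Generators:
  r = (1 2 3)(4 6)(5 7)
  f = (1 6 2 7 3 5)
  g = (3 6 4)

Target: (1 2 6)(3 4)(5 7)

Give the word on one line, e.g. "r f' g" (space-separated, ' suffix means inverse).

  after g: (3 6 4)
  after g: (3 4 6)
  after r: (1 2 3 6)(5 7)
  after g: (1 2 6)(3 4)(5 7)

g g r g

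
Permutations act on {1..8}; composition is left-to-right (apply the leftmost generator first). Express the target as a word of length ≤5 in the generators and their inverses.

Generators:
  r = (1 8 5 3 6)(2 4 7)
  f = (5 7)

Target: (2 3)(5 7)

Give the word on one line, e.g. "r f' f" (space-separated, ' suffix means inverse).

  after r': (1 6 3 5 8)(2 7 4)
  after f: (1 6 3 7 4 2 5 8)
  after r: (2 3)
  after f: (2 3)(5 7)

r' f r f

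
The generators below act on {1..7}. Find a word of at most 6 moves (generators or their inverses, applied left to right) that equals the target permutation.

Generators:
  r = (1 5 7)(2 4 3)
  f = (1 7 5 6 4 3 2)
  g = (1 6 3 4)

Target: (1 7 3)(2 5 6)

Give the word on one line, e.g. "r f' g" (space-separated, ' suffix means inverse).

  after r': (1 7 5)(2 3 4)
  after r': (1 5 7)(2 4 3)
  after g: (1 5 7 6 3 2)
  after r: (1 7 6 2 5)(3 4)
  after g: (1 7 3)(2 5 6)

r' r' g r g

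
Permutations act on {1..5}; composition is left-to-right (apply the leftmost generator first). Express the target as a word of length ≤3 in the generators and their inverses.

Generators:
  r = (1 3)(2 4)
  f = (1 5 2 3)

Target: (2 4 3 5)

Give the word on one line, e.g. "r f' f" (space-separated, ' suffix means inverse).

  after r': (1 3)(2 4)
  after f: (2 4 3 5)

r' f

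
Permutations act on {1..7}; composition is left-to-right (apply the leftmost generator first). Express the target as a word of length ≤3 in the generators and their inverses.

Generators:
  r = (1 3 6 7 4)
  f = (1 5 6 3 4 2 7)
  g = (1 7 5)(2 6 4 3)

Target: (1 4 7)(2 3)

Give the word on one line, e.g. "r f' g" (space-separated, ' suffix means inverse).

  after f': (1 7 2 4 3 6 5)
  after g': (2 6 7 3)
  after r': (1 4 7)(2 3)

f' g' r'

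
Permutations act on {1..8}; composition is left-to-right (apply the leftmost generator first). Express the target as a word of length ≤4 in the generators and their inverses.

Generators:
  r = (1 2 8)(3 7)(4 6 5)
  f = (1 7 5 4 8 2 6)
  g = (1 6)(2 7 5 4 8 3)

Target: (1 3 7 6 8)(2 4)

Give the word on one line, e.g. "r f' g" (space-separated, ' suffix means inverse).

  after f: (1 7 5 4 8 2 6)
  after r': (1 3 7 6 8)(2 4)

f r'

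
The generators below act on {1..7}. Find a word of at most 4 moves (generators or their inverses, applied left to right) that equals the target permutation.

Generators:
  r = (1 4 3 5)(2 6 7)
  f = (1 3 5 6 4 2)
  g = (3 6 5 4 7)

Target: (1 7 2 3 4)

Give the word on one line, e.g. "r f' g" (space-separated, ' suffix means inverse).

  after f: (1 3 5 6 4 2)
  after g': (1 7 4 2)(3 6 5)
  after f: (1 7 2 3 4)

f g' f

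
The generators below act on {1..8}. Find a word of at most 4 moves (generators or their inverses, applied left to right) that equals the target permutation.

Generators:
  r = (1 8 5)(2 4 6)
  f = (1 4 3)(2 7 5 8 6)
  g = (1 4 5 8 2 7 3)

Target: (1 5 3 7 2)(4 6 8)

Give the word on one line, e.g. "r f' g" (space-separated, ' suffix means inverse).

  after r: (1 8 5)(2 4 6)
  after g': (1 5 3 7 2)(4 6 8)

r g'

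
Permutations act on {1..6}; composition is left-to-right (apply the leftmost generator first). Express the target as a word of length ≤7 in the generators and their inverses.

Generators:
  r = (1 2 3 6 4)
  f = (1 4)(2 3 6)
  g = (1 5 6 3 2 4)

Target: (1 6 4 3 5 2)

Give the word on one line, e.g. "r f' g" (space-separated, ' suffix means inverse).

  after r': (1 4 6 3 2)
  after f: (2 4)
  after g: (1 5 6 3 2)
  after r': (1 5 3)(2 4 6)
  after g: (1 6 4 3 5 2)

r' f g r' g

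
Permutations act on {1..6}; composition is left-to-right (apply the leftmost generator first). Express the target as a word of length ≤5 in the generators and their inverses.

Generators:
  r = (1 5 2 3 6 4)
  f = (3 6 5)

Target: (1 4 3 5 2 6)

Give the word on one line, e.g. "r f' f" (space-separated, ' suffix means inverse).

  after f: (3 6 5)
  after r': (1 4 6)(2 5)
  after f: (1 4 5 2 3 6)
  after f: (1 4 3 5 2 6)

f r' f f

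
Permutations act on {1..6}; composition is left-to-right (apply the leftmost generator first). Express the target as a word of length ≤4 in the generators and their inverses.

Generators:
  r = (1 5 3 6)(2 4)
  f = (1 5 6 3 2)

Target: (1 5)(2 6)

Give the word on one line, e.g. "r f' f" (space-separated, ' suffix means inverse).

  after f: (1 5 6 3 2)
  after r': (2 6 5 3 4)
  after r': (1 6)(2 3)
  after f': (1 5)(2 6)

f r' r' f'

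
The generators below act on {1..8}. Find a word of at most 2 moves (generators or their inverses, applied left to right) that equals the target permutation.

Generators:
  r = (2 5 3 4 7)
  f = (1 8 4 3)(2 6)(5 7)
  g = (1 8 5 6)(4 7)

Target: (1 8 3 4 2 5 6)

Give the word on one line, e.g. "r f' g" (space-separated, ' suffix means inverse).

  after g: (1 8 5 6)(4 7)
  after r: (1 8 3 4 2 5 6)

g r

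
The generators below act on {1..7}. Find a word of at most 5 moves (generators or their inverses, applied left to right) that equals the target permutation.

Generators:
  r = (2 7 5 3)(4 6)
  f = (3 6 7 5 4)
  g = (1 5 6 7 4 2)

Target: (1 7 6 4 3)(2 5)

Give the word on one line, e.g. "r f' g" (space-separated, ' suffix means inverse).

r g r f f

  after r: (2 7 5 3)(4 6)
  after g: (1 5 3)(2 4 7 6)
  after r: (1 3)(2 6 7 4 5)
  after f: (1 6 5 2 7 3)
  after f: (1 7 6 4 3)(2 5)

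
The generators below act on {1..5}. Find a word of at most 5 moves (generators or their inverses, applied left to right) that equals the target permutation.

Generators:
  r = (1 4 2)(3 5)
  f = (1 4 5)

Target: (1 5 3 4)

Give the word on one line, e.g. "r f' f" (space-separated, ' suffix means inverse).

  after r': (1 2 4)(3 5)
  after f': (1 2)(3 4 5)
  after r: (2 4 3)
  after r: (1 4 5 3)
  after f: (1 5 3 4)

r' f' r r f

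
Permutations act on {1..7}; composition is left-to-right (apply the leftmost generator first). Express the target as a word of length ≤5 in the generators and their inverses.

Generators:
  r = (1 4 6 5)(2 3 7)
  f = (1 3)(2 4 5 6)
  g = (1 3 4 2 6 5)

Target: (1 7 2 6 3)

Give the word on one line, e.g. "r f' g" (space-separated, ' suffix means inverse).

  after f: (1 3)(2 4 5 6)
  after r: (1 7 2 6 3 4)
  after f: (1 7 4 3 5 6)
  after g: (1 7 2 6 3)

f r f g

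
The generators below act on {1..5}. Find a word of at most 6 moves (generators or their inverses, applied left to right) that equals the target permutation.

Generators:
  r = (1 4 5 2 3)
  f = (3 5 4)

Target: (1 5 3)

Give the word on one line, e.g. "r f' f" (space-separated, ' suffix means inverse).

r r f' r' r'

  after r: (1 4 5 2 3)
  after r: (1 5 3 4 2)
  after f': (1 3 5 4 2)
  after r': (1 2 3 4 5)
  after r': (1 5 3)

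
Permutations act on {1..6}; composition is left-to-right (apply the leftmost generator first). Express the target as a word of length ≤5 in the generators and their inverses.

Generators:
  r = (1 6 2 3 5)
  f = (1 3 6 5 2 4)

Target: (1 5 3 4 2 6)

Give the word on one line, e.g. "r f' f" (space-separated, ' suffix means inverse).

r' f r' r' r'

  after r': (1 5 3 2 6)
  after f: (1 2 5 6 3 4)
  after r': (1 6 2 3 4 5)
  after r': (3 4)
  after r': (1 5 3 4 2 6)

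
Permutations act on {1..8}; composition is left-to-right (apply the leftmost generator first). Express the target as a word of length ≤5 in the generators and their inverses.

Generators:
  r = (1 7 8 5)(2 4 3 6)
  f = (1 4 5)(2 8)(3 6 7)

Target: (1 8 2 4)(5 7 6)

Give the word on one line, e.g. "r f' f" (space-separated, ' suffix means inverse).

f' r f r' f'

  after f': (1 5 4)(2 8)(3 7 6)
  after r: (2 5 3 8 4 7)
  after f: (1 4 3 2)(5 6 7 8)
  after r': (1 2 5 3 6)
  after f': (1 8 2 4)(5 7 6)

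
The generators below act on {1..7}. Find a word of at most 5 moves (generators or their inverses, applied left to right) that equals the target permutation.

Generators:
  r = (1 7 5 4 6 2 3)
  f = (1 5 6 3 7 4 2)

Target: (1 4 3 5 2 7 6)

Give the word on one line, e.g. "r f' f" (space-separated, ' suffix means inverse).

  after r: (1 7 5 4 6 2 3)
  after f': (1 3 2 6 4 5 7)
  after r': (1 2 4 7 3 6 5)
  after f': (1 4 3 5 2 7 6)

r f' r' f'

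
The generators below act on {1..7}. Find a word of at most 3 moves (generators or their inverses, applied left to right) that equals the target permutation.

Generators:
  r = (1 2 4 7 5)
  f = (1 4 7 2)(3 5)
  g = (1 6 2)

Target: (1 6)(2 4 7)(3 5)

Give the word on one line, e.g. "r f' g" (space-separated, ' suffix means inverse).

g f

  after g: (1 6 2)
  after f: (1 6)(2 4 7)(3 5)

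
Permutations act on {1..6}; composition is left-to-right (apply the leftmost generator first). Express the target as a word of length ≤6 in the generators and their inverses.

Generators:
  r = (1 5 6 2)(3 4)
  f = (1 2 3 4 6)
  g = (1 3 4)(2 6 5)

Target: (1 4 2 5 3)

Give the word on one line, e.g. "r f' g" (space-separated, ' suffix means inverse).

r' f r g' r'

  after r': (1 2 6 5)(3 4)
  after f: (1 3 6 5 2)
  after r: (1 4 3 2 5)
  after g': (1 3 5 4)(2 6)
  after r': (1 4 2 5 3)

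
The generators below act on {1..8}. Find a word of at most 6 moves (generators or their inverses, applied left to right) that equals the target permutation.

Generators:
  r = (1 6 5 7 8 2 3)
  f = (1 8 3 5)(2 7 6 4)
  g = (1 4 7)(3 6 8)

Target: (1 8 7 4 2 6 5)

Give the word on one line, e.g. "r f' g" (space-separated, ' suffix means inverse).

g r f r'

  after g: (1 4 7)(3 6 8)
  after r: (1 4 8)(2 3 5 7 6)
  after f: (1 2 5 6 7 4 3)
  after r': (1 8 7 4 2 6 5)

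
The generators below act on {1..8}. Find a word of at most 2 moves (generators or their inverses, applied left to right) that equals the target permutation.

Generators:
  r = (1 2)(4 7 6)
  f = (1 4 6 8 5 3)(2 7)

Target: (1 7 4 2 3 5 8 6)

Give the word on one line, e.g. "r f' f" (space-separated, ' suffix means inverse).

r f'

  after r: (1 2)(4 7 6)
  after f': (1 7 4 2 3 5 8 6)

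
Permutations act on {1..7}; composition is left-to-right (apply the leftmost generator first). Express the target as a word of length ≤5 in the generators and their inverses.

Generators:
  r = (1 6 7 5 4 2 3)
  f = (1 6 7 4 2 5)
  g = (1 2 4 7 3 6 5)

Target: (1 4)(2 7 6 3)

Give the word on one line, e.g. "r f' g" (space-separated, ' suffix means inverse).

f r r f' g

  after f: (1 6 7 4 2 5)
  after r: (1 7 2 4 3)(5 6)
  after r: (1 5 7 3 6 4)
  after f': (1 2 4 5 6 7 3)
  after g: (1 4)(2 7 6 3)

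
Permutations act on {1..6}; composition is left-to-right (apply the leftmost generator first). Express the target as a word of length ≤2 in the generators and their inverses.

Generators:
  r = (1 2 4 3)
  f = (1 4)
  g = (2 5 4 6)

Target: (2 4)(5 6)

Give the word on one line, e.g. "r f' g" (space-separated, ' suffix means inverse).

  after g: (2 5 4 6)
  after g: (2 4)(5 6)

g g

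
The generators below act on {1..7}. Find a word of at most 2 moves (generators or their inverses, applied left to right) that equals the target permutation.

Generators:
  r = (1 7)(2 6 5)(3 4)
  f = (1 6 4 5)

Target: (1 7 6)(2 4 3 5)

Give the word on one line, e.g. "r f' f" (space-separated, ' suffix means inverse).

r f

  after r: (1 7)(2 6 5)(3 4)
  after f: (1 7 6)(2 4 3 5)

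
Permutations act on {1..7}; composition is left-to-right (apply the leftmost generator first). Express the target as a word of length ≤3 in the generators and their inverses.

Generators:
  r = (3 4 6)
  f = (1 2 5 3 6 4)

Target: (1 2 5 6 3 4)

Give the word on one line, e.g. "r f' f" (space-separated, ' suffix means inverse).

  after f: (1 2 5 3 6 4)
  after r': (1 2 5 6 3 4)

f r'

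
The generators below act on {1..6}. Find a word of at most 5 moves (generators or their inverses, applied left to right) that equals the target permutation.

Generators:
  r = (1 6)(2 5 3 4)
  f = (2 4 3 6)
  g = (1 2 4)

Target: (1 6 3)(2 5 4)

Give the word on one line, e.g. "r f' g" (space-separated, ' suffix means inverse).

  after f': (2 6 3 4)
  after f': (2 3)(4 6)
  after r': (1 6 3 4)(2 5)
  after g: (1 6 3)(2 5 4)

f' f' r' g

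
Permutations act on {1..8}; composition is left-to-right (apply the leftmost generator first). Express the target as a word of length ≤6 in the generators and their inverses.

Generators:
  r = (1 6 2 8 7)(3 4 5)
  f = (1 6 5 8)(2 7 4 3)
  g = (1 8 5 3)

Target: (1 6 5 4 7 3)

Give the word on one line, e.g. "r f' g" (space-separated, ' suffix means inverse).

f r r g' r

  after f: (1 6 5 8)(2 7 4 3)
  after r: (1 2)(3 8 6)(5 7)
  after r: (1 8 2 6 4 5)(3 7)
  after g': (2 6 4 8)(3 7 5)
  after r: (1 6 5 4 7 3)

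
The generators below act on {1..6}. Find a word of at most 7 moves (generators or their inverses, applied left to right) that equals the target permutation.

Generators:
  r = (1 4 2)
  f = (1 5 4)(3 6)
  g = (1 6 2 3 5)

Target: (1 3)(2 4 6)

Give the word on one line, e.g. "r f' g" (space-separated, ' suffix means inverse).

f r' f' g f'

  after f: (1 5 4)(3 6)
  after r': (1 5)(2 4)(3 6)
  after f': (2 5 4)
  after g: (1 6 2)(3 5 4)
  after f': (1 3)(2 4 6)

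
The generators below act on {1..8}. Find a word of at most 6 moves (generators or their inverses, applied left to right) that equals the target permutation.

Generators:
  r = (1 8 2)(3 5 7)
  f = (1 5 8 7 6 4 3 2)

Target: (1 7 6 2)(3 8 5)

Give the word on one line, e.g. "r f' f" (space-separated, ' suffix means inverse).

r f r' f f

  after r: (1 8 2)(3 5 7)
  after f: (1 7 2 5 6 4 3 8)
  after r': (1 5 6 4 7 8 2 3)
  after f: (1 8)(3 5 4 6)
  after f: (1 7 6 2)(3 8 5)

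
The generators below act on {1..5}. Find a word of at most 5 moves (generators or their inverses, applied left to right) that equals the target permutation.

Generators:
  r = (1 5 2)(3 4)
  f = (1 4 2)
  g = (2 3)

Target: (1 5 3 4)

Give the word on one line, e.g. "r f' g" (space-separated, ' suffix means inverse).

  after g': (2 3)
  after r: (1 5 2 4 3)
  after g: (1 5 3)(2 4)
  after f: (1 5 3 4)

g' r g f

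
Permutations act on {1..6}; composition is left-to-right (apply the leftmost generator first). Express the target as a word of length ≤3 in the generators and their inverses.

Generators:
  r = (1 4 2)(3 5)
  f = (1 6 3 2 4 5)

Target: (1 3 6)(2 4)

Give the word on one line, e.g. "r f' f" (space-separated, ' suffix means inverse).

  after f: (1 6 3 2 4 5)
  after r: (1 6 5 4 3)
  after f: (1 3 6)(2 4)

f r f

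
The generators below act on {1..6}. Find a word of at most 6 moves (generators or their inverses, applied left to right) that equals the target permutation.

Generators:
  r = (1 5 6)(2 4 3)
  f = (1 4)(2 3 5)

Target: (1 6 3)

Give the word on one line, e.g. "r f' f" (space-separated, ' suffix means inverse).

f r f r

  after f: (1 4)(2 3 5)
  after r: (1 3 6)(4 5)
  after f: (1 5)(2 3 6 4)
  after r: (1 6 3)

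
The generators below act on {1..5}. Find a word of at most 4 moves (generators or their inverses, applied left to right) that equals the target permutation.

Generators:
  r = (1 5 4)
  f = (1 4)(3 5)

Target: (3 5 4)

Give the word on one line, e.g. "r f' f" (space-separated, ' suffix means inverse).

r' f'

  after r': (1 4 5)
  after f': (3 5 4)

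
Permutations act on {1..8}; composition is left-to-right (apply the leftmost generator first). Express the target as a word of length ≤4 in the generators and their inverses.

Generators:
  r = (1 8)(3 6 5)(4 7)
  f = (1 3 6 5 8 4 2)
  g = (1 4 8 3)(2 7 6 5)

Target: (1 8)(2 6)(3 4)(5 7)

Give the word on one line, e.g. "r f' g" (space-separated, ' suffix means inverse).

  after g: (1 4 8 3)(2 7 6 5)
  after g: (1 8)(2 6)(3 4)(5 7)

g g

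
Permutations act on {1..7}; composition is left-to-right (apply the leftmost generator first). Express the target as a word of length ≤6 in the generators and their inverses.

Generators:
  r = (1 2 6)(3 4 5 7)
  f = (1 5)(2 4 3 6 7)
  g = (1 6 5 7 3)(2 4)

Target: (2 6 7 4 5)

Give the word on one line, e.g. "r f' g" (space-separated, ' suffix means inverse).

  after f': (1 5)(2 7 6 3 4)
  after r: (1 7)(2 3 5)(4 6)
  after g': (1 5 4)(2 7 3 6)
  after f': (2 6 7 4 5)

f' r g' f'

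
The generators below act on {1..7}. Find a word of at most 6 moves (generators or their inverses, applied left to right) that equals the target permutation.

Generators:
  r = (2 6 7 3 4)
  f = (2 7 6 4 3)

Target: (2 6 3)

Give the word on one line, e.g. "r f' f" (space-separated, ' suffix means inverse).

f r f r

  after f: (2 7 6 4 3)
  after r: (2 3 6)
  after f: (3 4)(6 7)
  after r: (2 6 3)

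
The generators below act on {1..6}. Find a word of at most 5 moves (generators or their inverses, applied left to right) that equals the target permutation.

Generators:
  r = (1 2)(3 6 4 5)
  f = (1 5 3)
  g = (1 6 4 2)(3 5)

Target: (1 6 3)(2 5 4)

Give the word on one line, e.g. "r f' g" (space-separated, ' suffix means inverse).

g' r g f'

  after g': (1 2 4 6)(3 5)
  after r: (2 5 6)
  after g: (1 6)(2 3 5 4)
  after f': (1 6 3)(2 5 4)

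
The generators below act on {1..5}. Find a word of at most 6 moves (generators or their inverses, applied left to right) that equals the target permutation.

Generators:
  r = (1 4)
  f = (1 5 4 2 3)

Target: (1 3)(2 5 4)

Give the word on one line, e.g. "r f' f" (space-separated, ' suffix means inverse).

f f r f'

  after f: (1 5 4 2 3)
  after f: (1 4 3 5 2)
  after r: (2 4 3 5)
  after f': (1 3)(2 5 4)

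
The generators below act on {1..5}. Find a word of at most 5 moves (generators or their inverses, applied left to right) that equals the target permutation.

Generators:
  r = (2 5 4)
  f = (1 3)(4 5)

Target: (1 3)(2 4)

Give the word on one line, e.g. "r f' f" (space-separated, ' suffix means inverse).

  after f: (1 3)(4 5)
  after r: (1 3)(2 5)
  after r: (1 3)(2 4)
  after f: (2 5 4)
  after f: (1 3)(2 4)

f r r f f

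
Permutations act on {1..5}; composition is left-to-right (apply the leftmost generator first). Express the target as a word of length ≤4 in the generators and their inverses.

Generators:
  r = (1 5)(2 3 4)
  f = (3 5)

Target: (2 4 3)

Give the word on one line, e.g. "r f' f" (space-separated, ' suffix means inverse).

r f f r

  after r: (1 5)(2 3 4)
  after f: (1 3 4 2 5)
  after f: (1 5)(2 3 4)
  after r: (2 4 3)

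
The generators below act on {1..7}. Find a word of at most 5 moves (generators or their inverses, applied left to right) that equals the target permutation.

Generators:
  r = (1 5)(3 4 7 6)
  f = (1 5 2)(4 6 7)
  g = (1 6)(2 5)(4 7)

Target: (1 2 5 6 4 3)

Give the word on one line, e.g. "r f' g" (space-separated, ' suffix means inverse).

f r f' f' g'

  after f: (1 5 2)(4 6 7)
  after r: (2 5)(3 4)
  after f': (1 2)(3 7 6 4)
  after f': (1 5)(3 6 7 4)
  after g': (1 2 5 6 4 3)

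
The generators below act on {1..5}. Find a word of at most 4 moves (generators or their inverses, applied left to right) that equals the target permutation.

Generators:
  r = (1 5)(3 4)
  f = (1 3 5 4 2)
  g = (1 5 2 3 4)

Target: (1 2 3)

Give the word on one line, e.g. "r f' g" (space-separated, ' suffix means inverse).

r g' f'

  after r: (1 5)(3 4)
  after g': (2 5 4)
  after f': (1 2 3)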